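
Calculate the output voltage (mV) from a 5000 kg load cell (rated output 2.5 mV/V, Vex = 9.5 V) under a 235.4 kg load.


Vout = rated_output * Vex * (load / capacity).
Vout = 2.5 * 9.5 * (235.4 / 5000)
Vout = 2.5 * 9.5 * 0.04708
Vout = 1.118 mV

1.118 mV


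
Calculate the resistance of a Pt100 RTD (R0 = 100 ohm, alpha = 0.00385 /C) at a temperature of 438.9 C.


The RTD equation: Rt = R0 * (1 + alpha * T).
Rt = 100 * (1 + 0.00385 * 438.9)
Rt = 100 * (1 + 1.689765)
Rt = 100 * 2.689765
Rt = 268.976 ohm

268.976 ohm


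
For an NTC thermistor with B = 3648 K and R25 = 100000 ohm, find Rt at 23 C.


NTC thermistor equation: Rt = R25 * exp(B * (1/T - 1/T25)).
T in Kelvin: 296.15 K, T25 = 298.15 K
1/T - 1/T25 = 1/296.15 - 1/298.15 = 2.265e-05
B * (1/T - 1/T25) = 3648 * 2.265e-05 = 0.0826
Rt = 100000 * exp(0.0826) = 108614.0 ohm

108614.0 ohm


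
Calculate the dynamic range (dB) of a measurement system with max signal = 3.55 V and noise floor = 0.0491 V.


Dynamic range = 20 * log10(Vmax / Vnoise).
DR = 20 * log10(3.55 / 0.0491)
DR = 20 * log10(72.3)
DR = 37.18 dB

37.18 dB


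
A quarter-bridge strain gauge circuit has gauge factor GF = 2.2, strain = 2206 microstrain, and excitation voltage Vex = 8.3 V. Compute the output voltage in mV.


Quarter bridge output: Vout = (GF * epsilon * Vex) / 4.
Vout = (2.2 * 2206e-6 * 8.3) / 4
Vout = 0.04028156 / 4 V
Vout = 0.01007039 V = 10.0704 mV

10.0704 mV


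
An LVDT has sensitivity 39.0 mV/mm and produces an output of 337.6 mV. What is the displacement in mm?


Displacement = Vout / sensitivity.
d = 337.6 / 39.0
d = 8.656 mm

8.656 mm


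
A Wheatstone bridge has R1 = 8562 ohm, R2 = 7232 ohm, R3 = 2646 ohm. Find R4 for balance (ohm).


At balance: R1*R4 = R2*R3, so R4 = R2*R3/R1.
R4 = 7232 * 2646 / 8562
R4 = 19135872 / 8562
R4 = 2234.98 ohm

2234.98 ohm


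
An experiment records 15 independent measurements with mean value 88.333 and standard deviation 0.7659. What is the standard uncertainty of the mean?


The standard uncertainty for Type A evaluation is u = s / sqrt(n).
u = 0.7659 / sqrt(15)
u = 0.7659 / 3.873
u = 0.1978

0.1978


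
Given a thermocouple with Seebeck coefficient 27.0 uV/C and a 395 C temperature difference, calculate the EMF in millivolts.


The thermocouple output V = sensitivity * dT.
V = 27.0 uV/C * 395 C
V = 10665.0 uV
V = 10.665 mV

10.665 mV


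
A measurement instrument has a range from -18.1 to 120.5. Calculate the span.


Span = upper range - lower range.
Span = 120.5 - (-18.1)
Span = 138.6

138.6


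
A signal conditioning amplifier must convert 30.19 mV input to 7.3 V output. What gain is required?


Gain = Vout / Vin (converting to same units).
G = 7.3 V / 30.19 mV
G = 7300.0 mV / 30.19 mV
G = 241.8

241.8


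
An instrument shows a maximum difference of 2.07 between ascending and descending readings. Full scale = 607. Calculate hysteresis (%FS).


Hysteresis = (max difference / full scale) * 100%.
H = (2.07 / 607) * 100
H = 0.341 %FS

0.341 %FS


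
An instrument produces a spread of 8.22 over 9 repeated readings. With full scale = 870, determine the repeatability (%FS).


Repeatability = (spread / full scale) * 100%.
R = (8.22 / 870) * 100
R = 0.945 %FS

0.945 %FS


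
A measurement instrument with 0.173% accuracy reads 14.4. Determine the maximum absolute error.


Absolute error = (accuracy% / 100) * reading.
Error = (0.173 / 100) * 14.4
Error = 0.00173 * 14.4
Error = 0.0249

0.0249


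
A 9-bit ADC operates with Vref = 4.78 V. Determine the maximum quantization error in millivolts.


The maximum quantization error is +/- LSB/2.
LSB = Vref / 2^n = 4.78 / 512 = 0.00933594 V
Max error = LSB / 2 = 0.00933594 / 2 = 0.00466797 V
Max error = 4.668 mV

4.668 mV


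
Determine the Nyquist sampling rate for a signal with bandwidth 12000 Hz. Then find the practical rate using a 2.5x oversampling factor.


By Nyquist theorem, fs_min = 2 * fmax.
fs_min = 2 * 12000 = 24000 Hz
Practical rate = 2.5 * fs_min = 2.5 * 24000 = 60000 Hz

fs_min = 24000 Hz, fs_practical = 60000 Hz


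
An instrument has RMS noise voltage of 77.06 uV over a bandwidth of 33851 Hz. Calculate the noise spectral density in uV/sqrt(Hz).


Noise spectral density = Vrms / sqrt(BW).
NSD = 77.06 / sqrt(33851)
NSD = 77.06 / 183.9864
NSD = 0.4188 uV/sqrt(Hz)

0.4188 uV/sqrt(Hz)


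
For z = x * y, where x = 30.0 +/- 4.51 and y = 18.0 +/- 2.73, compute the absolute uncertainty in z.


For a product z = x*y, the relative uncertainty is:
uz/z = sqrt((ux/x)^2 + (uy/y)^2)
Relative uncertainties: ux/x = 4.51/30.0 = 0.150333
uy/y = 2.73/18.0 = 0.151667
z = 30.0 * 18.0 = 540.0
uz = 540.0 * sqrt(0.150333^2 + 0.151667^2) = 115.316

115.316


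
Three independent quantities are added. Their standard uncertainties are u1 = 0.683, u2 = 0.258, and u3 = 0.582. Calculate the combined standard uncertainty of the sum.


For a sum of independent quantities, uc = sqrt(u1^2 + u2^2 + u3^2).
uc = sqrt(0.683^2 + 0.258^2 + 0.582^2)
uc = sqrt(0.466489 + 0.066564 + 0.338724)
uc = 0.9337

0.9337


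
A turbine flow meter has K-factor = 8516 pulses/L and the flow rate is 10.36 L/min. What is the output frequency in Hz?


Frequency = K * Q / 60 (converting L/min to L/s).
f = 8516 * 10.36 / 60
f = 88225.76 / 60
f = 1470.43 Hz

1470.43 Hz


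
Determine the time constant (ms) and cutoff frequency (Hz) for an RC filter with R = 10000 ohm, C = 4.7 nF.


Time constant: tau = R * C.
tau = 10000 * 4.70e-09 = 4.7e-05 s
tau = 0.047 ms
Cutoff frequency: fc = 1 / (2*pi*R*C).
fc = 1 / (2*pi*4.7e-05) = 3386.28 Hz

tau = 0.047 ms, fc = 3386.28 Hz


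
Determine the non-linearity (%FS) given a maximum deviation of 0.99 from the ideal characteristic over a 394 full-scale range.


Linearity error = (max deviation / full scale) * 100%.
Linearity = (0.99 / 394) * 100
Linearity = 0.251 %FS

0.251 %FS


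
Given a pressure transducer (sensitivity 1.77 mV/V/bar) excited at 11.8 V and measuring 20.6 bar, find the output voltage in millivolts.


Output = sensitivity * Vex * P.
Vout = 1.77 * 11.8 * 20.6
Vout = 20.886 * 20.6
Vout = 430.25 mV

430.25 mV


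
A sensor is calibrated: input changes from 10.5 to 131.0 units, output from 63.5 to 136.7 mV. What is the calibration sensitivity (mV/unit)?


Sensitivity = (y2 - y1) / (x2 - x1).
S = (136.7 - 63.5) / (131.0 - 10.5)
S = 73.2 / 120.5
S = 0.6075 mV/unit

0.6075 mV/unit


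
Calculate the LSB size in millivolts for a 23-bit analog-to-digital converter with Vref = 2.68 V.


The resolution (LSB) of an ADC is Vref / 2^n.
LSB = 2.68 / 2^23
LSB = 2.68 / 8388608
LSB = 3.2e-07 V = 0.00031948 mV

0.00031948 mV


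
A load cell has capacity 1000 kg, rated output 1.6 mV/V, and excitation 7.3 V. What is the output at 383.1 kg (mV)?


Vout = rated_output * Vex * (load / capacity).
Vout = 1.6 * 7.3 * (383.1 / 1000)
Vout = 1.6 * 7.3 * 0.3831
Vout = 4.475 mV

4.475 mV


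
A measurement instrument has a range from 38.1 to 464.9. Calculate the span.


Span = upper range - lower range.
Span = 464.9 - (38.1)
Span = 426.8

426.8


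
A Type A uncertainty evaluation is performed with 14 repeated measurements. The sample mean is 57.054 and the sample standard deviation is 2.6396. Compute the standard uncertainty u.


The standard uncertainty for Type A evaluation is u = s / sqrt(n).
u = 2.6396 / sqrt(14)
u = 2.6396 / 3.7417
u = 0.7055

0.7055


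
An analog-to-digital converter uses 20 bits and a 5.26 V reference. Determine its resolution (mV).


The resolution (LSB) of an ADC is Vref / 2^n.
LSB = 5.26 / 2^20
LSB = 5.26 / 1048576
LSB = 5.02e-06 V = 0.00501633 mV

0.00501633 mV


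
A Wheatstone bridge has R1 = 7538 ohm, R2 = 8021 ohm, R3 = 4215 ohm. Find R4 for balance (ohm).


At balance: R1*R4 = R2*R3, so R4 = R2*R3/R1.
R4 = 8021 * 4215 / 7538
R4 = 33808515 / 7538
R4 = 4485.08 ohm

4485.08 ohm


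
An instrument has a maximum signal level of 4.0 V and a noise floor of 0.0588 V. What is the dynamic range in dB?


Dynamic range = 20 * log10(Vmax / Vnoise).
DR = 20 * log10(4.0 / 0.0588)
DR = 20 * log10(68.03)
DR = 36.65 dB

36.65 dB


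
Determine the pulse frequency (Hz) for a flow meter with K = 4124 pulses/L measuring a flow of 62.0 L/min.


Frequency = K * Q / 60 (converting L/min to L/s).
f = 4124 * 62.0 / 60
f = 255688.0 / 60
f = 4261.47 Hz

4261.47 Hz


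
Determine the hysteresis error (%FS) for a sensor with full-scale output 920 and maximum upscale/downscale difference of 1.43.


Hysteresis = (max difference / full scale) * 100%.
H = (1.43 / 920) * 100
H = 0.155 %FS

0.155 %FS


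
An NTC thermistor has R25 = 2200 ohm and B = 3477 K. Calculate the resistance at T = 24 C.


NTC thermistor equation: Rt = R25 * exp(B * (1/T - 1/T25)).
T in Kelvin: 297.15 K, T25 = 298.15 K
1/T - 1/T25 = 1/297.15 - 1/298.15 = 1.129e-05
B * (1/T - 1/T25) = 3477 * 1.129e-05 = 0.0392
Rt = 2200 * exp(0.0392) = 2288.1 ohm

2288.1 ohm


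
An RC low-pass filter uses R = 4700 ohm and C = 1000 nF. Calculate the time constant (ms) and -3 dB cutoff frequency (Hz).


Time constant: tau = R * C.
tau = 4700 * 1.00e-06 = 0.0047 s
tau = 4.7 ms
Cutoff frequency: fc = 1 / (2*pi*R*C).
fc = 1 / (2*pi*0.0047) = 33.86 Hz

tau = 4.7 ms, fc = 33.86 Hz


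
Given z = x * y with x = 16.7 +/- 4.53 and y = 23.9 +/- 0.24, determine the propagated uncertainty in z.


For a product z = x*y, the relative uncertainty is:
uz/z = sqrt((ux/x)^2 + (uy/y)^2)
Relative uncertainties: ux/x = 4.53/16.7 = 0.271257
uy/y = 0.24/23.9 = 0.010042
z = 16.7 * 23.9 = 399.1
uz = 399.1 * sqrt(0.271257^2 + 0.010042^2) = 108.341

108.341


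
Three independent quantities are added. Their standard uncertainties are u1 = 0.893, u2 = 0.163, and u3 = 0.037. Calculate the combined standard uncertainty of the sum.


For a sum of independent quantities, uc = sqrt(u1^2 + u2^2 + u3^2).
uc = sqrt(0.893^2 + 0.163^2 + 0.037^2)
uc = sqrt(0.797449 + 0.026569 + 0.001369)
uc = 0.9085

0.9085


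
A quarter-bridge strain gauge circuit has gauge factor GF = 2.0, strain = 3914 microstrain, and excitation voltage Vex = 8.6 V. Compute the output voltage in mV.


Quarter bridge output: Vout = (GF * epsilon * Vex) / 4.
Vout = (2.0 * 3914e-6 * 8.6) / 4
Vout = 0.0673208 / 4 V
Vout = 0.0168302 V = 16.8302 mV

16.8302 mV


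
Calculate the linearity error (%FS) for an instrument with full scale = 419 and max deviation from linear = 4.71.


Linearity error = (max deviation / full scale) * 100%.
Linearity = (4.71 / 419) * 100
Linearity = 1.124 %FS

1.124 %FS


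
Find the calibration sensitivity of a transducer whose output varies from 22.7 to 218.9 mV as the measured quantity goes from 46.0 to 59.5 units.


Sensitivity = (y2 - y1) / (x2 - x1).
S = (218.9 - 22.7) / (59.5 - 46.0)
S = 196.2 / 13.5
S = 14.5333 mV/unit

14.5333 mV/unit


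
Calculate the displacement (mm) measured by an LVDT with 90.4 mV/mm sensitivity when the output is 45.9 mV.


Displacement = Vout / sensitivity.
d = 45.9 / 90.4
d = 0.508 mm

0.508 mm


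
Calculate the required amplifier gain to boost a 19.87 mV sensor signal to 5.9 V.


Gain = Vout / Vin (converting to same units).
G = 5.9 V / 19.87 mV
G = 5900.0 mV / 19.87 mV
G = 296.93

296.93


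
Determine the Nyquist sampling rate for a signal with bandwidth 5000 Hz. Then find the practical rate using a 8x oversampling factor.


By Nyquist theorem, fs_min = 2 * fmax.
fs_min = 2 * 5000 = 10000 Hz
Practical rate = 8 * fs_min = 8 * 10000 = 80000 Hz

fs_min = 10000 Hz, fs_practical = 80000 Hz


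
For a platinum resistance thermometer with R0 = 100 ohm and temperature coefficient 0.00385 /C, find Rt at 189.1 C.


The RTD equation: Rt = R0 * (1 + alpha * T).
Rt = 100 * (1 + 0.00385 * 189.1)
Rt = 100 * (1 + 0.728035)
Rt = 100 * 1.728035
Rt = 172.803 ohm

172.803 ohm


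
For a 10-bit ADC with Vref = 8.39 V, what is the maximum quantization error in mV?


The maximum quantization error is +/- LSB/2.
LSB = Vref / 2^n = 8.39 / 1024 = 0.00819336 V
Max error = LSB / 2 = 0.00819336 / 2 = 0.00409668 V
Max error = 4.0967 mV

4.0967 mV


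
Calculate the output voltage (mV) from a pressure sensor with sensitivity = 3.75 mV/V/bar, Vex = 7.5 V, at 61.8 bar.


Output = sensitivity * Vex * P.
Vout = 3.75 * 7.5 * 61.8
Vout = 28.125 * 61.8
Vout = 1738.12 mV

1738.12 mV


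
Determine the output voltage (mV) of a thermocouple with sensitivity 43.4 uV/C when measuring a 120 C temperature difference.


The thermocouple output V = sensitivity * dT.
V = 43.4 uV/C * 120 C
V = 5208.0 uV
V = 5.208 mV

5.208 mV


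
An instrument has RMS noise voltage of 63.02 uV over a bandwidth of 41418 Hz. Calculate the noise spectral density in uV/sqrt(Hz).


Noise spectral density = Vrms / sqrt(BW).
NSD = 63.02 / sqrt(41418)
NSD = 63.02 / 203.5141
NSD = 0.3097 uV/sqrt(Hz)

0.3097 uV/sqrt(Hz)


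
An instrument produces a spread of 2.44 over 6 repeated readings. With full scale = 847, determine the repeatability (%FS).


Repeatability = (spread / full scale) * 100%.
R = (2.44 / 847) * 100
R = 0.288 %FS

0.288 %FS


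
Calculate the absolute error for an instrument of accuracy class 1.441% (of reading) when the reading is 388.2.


Absolute error = (accuracy% / 100) * reading.
Error = (1.441 / 100) * 388.2
Error = 0.01441 * 388.2
Error = 5.594

5.594


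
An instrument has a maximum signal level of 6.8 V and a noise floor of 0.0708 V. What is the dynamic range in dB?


Dynamic range = 20 * log10(Vmax / Vnoise).
DR = 20 * log10(6.8 / 0.0708)
DR = 20 * log10(96.05)
DR = 39.65 dB

39.65 dB


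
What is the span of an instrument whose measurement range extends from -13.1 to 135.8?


Span = upper range - lower range.
Span = 135.8 - (-13.1)
Span = 148.9

148.9


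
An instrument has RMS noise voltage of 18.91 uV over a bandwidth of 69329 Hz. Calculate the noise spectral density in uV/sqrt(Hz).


Noise spectral density = Vrms / sqrt(BW).
NSD = 18.91 / sqrt(69329)
NSD = 18.91 / 263.304
NSD = 0.0718 uV/sqrt(Hz)

0.0718 uV/sqrt(Hz)


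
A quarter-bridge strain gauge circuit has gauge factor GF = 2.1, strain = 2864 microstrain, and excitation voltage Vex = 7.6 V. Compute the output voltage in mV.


Quarter bridge output: Vout = (GF * epsilon * Vex) / 4.
Vout = (2.1 * 2864e-6 * 7.6) / 4
Vout = 0.04570944 / 4 V
Vout = 0.01142736 V = 11.4274 mV

11.4274 mV


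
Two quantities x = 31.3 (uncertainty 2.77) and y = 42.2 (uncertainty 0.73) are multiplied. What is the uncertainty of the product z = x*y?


For a product z = x*y, the relative uncertainty is:
uz/z = sqrt((ux/x)^2 + (uy/y)^2)
Relative uncertainties: ux/x = 2.77/31.3 = 0.088498
uy/y = 0.73/42.2 = 0.017299
z = 31.3 * 42.2 = 1320.9
uz = 1320.9 * sqrt(0.088498^2 + 0.017299^2) = 119.106

119.106


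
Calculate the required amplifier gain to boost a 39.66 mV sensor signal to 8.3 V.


Gain = Vout / Vin (converting to same units).
G = 8.3 V / 39.66 mV
G = 8300.0 mV / 39.66 mV
G = 209.28

209.28


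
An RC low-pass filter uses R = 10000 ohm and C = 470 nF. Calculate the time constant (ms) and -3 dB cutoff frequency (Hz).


Time constant: tau = R * C.
tau = 10000 * 4.70e-07 = 0.0047 s
tau = 4.7 ms
Cutoff frequency: fc = 1 / (2*pi*R*C).
fc = 1 / (2*pi*0.0047) = 33.86 Hz

tau = 4.7 ms, fc = 33.86 Hz


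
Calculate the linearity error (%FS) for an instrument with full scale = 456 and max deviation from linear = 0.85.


Linearity error = (max deviation / full scale) * 100%.
Linearity = (0.85 / 456) * 100
Linearity = 0.186 %FS

0.186 %FS


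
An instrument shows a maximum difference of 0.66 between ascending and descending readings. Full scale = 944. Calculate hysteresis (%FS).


Hysteresis = (max difference / full scale) * 100%.
H = (0.66 / 944) * 100
H = 0.07 %FS

0.07 %FS


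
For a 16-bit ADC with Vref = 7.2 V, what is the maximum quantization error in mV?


The maximum quantization error is +/- LSB/2.
LSB = Vref / 2^n = 7.2 / 65536 = 0.00010986 V
Max error = LSB / 2 = 0.00010986 / 2 = 5.493e-05 V
Max error = 0.0549 mV

0.0549 mV


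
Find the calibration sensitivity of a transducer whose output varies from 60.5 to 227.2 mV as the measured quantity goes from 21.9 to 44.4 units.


Sensitivity = (y2 - y1) / (x2 - x1).
S = (227.2 - 60.5) / (44.4 - 21.9)
S = 166.7 / 22.5
S = 7.4089 mV/unit

7.4089 mV/unit


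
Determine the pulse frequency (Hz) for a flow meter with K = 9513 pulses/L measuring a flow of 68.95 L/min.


Frequency = K * Q / 60 (converting L/min to L/s).
f = 9513 * 68.95 / 60
f = 655921.35 / 60
f = 10932.02 Hz

10932.02 Hz


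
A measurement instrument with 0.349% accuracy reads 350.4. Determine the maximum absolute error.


Absolute error = (accuracy% / 100) * reading.
Error = (0.349 / 100) * 350.4
Error = 0.00349 * 350.4
Error = 1.2229

1.2229


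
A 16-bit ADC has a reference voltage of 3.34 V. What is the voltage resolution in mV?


The resolution (LSB) of an ADC is Vref / 2^n.
LSB = 3.34 / 2^16
LSB = 3.34 / 65536
LSB = 5.096e-05 V = 0.05096436 mV

0.05096436 mV


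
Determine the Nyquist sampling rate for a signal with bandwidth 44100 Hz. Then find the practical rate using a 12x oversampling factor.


By Nyquist theorem, fs_min = 2 * fmax.
fs_min = 2 * 44100 = 88200 Hz
Practical rate = 12 * fs_min = 12 * 88200 = 1058400 Hz

fs_min = 88200 Hz, fs_practical = 1058400 Hz


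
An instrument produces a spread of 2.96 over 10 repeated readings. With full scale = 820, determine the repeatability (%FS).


Repeatability = (spread / full scale) * 100%.
R = (2.96 / 820) * 100
R = 0.361 %FS

0.361 %FS


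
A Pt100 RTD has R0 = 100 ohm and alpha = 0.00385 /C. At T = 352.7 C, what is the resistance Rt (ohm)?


The RTD equation: Rt = R0 * (1 + alpha * T).
Rt = 100 * (1 + 0.00385 * 352.7)
Rt = 100 * (1 + 1.357895)
Rt = 100 * 2.357895
Rt = 235.79 ohm

235.79 ohm


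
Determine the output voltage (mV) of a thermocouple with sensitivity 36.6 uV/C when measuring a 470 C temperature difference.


The thermocouple output V = sensitivity * dT.
V = 36.6 uV/C * 470 C
V = 17202.0 uV
V = 17.202 mV

17.202 mV


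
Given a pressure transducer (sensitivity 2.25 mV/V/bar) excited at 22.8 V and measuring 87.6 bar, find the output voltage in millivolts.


Output = sensitivity * Vex * P.
Vout = 2.25 * 22.8 * 87.6
Vout = 51.3 * 87.6
Vout = 4493.88 mV

4493.88 mV


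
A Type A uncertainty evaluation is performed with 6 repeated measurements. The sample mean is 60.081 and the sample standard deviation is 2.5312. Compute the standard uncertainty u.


The standard uncertainty for Type A evaluation is u = s / sqrt(n).
u = 2.5312 / sqrt(6)
u = 2.5312 / 2.4495
u = 1.0334

1.0334


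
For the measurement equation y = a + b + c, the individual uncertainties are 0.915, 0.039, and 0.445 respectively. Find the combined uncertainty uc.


For a sum of independent quantities, uc = sqrt(u1^2 + u2^2 + u3^2).
uc = sqrt(0.915^2 + 0.039^2 + 0.445^2)
uc = sqrt(0.837225 + 0.001521 + 0.198025)
uc = 1.0182

1.0182


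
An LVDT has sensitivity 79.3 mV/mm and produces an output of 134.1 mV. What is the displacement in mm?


Displacement = Vout / sensitivity.
d = 134.1 / 79.3
d = 1.691 mm

1.691 mm


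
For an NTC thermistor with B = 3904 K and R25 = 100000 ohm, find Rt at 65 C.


NTC thermistor equation: Rt = R25 * exp(B * (1/T - 1/T25)).
T in Kelvin: 338.15 K, T25 = 298.15 K
1/T - 1/T25 = 1/338.15 - 1/298.15 = -0.00039675
B * (1/T - 1/T25) = 3904 * -0.00039675 = -1.5489
Rt = 100000 * exp(-1.5489) = 21248.0 ohm

21248.0 ohm


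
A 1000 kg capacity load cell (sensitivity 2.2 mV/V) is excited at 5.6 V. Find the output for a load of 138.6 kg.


Vout = rated_output * Vex * (load / capacity).
Vout = 2.2 * 5.6 * (138.6 / 1000)
Vout = 2.2 * 5.6 * 0.1386
Vout = 1.708 mV

1.708 mV


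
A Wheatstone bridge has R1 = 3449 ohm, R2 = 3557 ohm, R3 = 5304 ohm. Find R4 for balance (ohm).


At balance: R1*R4 = R2*R3, so R4 = R2*R3/R1.
R4 = 3557 * 5304 / 3449
R4 = 18866328 / 3449
R4 = 5470.09 ohm

5470.09 ohm


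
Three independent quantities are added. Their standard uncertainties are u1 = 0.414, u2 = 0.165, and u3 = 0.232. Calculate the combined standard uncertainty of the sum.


For a sum of independent quantities, uc = sqrt(u1^2 + u2^2 + u3^2).
uc = sqrt(0.414^2 + 0.165^2 + 0.232^2)
uc = sqrt(0.171396 + 0.027225 + 0.053824)
uc = 0.5024

0.5024


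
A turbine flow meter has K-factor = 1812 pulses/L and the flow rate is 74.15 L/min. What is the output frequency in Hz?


Frequency = K * Q / 60 (converting L/min to L/s).
f = 1812 * 74.15 / 60
f = 134359.8 / 60
f = 2239.33 Hz

2239.33 Hz


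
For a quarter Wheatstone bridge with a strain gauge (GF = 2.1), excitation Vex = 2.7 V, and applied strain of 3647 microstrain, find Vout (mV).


Quarter bridge output: Vout = (GF * epsilon * Vex) / 4.
Vout = (2.1 * 3647e-6 * 2.7) / 4
Vout = 0.02067849 / 4 V
Vout = 0.00516962 V = 5.1696 mV

5.1696 mV


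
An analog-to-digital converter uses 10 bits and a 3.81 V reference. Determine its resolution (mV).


The resolution (LSB) of an ADC is Vref / 2^n.
LSB = 3.81 / 2^10
LSB = 3.81 / 1024
LSB = 0.0037207 V = 3.72070312 mV

3.72070312 mV


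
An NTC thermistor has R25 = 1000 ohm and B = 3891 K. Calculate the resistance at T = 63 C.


NTC thermistor equation: Rt = R25 * exp(B * (1/T - 1/T25)).
T in Kelvin: 336.15 K, T25 = 298.15 K
1/T - 1/T25 = 1/336.15 - 1/298.15 = -0.00037915
B * (1/T - 1/T25) = 3891 * -0.00037915 = -1.4753
Rt = 1000 * exp(-1.4753) = 228.7 ohm

228.7 ohm


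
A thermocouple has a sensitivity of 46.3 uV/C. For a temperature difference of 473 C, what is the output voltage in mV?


The thermocouple output V = sensitivity * dT.
V = 46.3 uV/C * 473 C
V = 21899.9 uV
V = 21.9 mV

21.9 mV


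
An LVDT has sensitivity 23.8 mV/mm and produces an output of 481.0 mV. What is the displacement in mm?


Displacement = Vout / sensitivity.
d = 481.0 / 23.8
d = 20.21 mm

20.21 mm


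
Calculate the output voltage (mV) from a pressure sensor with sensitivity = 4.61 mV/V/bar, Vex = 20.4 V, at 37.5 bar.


Output = sensitivity * Vex * P.
Vout = 4.61 * 20.4 * 37.5
Vout = 94.044 * 37.5
Vout = 3526.65 mV

3526.65 mV


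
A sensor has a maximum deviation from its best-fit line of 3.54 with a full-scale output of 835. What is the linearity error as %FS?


Linearity error = (max deviation / full scale) * 100%.
Linearity = (3.54 / 835) * 100
Linearity = 0.424 %FS

0.424 %FS


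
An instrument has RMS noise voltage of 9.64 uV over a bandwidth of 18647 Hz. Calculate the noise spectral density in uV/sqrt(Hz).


Noise spectral density = Vrms / sqrt(BW).
NSD = 9.64 / sqrt(18647)
NSD = 9.64 / 136.554
NSD = 0.0706 uV/sqrt(Hz)

0.0706 uV/sqrt(Hz)


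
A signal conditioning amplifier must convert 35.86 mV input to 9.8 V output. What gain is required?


Gain = Vout / Vin (converting to same units).
G = 9.8 V / 35.86 mV
G = 9800.0 mV / 35.86 mV
G = 273.28

273.28


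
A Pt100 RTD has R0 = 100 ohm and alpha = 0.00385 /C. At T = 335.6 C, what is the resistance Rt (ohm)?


The RTD equation: Rt = R0 * (1 + alpha * T).
Rt = 100 * (1 + 0.00385 * 335.6)
Rt = 100 * (1 + 1.29206)
Rt = 100 * 2.29206
Rt = 229.206 ohm

229.206 ohm


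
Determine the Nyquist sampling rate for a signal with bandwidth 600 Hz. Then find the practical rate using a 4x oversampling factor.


By Nyquist theorem, fs_min = 2 * fmax.
fs_min = 2 * 600 = 1200 Hz
Practical rate = 4 * fs_min = 4 * 1200 = 4800 Hz

fs_min = 1200 Hz, fs_practical = 4800 Hz


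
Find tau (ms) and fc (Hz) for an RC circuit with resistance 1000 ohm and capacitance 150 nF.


Time constant: tau = R * C.
tau = 1000 * 1.50e-07 = 0.00015 s
tau = 0.15 ms
Cutoff frequency: fc = 1 / (2*pi*R*C).
fc = 1 / (2*pi*0.00015) = 1061.03 Hz

tau = 0.15 ms, fc = 1061.03 Hz


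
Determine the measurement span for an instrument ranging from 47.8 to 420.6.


Span = upper range - lower range.
Span = 420.6 - (47.8)
Span = 372.8

372.8


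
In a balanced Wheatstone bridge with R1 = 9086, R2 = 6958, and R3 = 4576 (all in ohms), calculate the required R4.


At balance: R1*R4 = R2*R3, so R4 = R2*R3/R1.
R4 = 6958 * 4576 / 9086
R4 = 31839808 / 9086
R4 = 3504.27 ohm

3504.27 ohm


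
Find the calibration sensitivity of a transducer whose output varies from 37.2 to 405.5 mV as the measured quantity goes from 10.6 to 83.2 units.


Sensitivity = (y2 - y1) / (x2 - x1).
S = (405.5 - 37.2) / (83.2 - 10.6)
S = 368.3 / 72.6
S = 5.073 mV/unit

5.073 mV/unit


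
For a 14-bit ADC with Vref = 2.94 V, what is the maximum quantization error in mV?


The maximum quantization error is +/- LSB/2.
LSB = Vref / 2^n = 2.94 / 16384 = 0.00017944 V
Max error = LSB / 2 = 0.00017944 / 2 = 8.972e-05 V
Max error = 0.0897 mV

0.0897 mV


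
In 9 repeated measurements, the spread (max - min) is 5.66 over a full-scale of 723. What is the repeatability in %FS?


Repeatability = (spread / full scale) * 100%.
R = (5.66 / 723) * 100
R = 0.783 %FS

0.783 %FS


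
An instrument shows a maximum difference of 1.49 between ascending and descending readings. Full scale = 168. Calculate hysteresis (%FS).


Hysteresis = (max difference / full scale) * 100%.
H = (1.49 / 168) * 100
H = 0.887 %FS

0.887 %FS


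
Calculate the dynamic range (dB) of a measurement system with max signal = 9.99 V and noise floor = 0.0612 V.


Dynamic range = 20 * log10(Vmax / Vnoise).
DR = 20 * log10(9.99 / 0.0612)
DR = 20 * log10(163.24)
DR = 44.26 dB

44.26 dB


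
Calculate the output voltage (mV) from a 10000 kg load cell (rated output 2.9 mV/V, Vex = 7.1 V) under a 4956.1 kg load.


Vout = rated_output * Vex * (load / capacity).
Vout = 2.9 * 7.1 * (4956.1 / 10000)
Vout = 2.9 * 7.1 * 0.49561
Vout = 10.205 mV

10.205 mV


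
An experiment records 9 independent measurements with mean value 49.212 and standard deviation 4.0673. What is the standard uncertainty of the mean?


The standard uncertainty for Type A evaluation is u = s / sqrt(n).
u = 4.0673 / sqrt(9)
u = 4.0673 / 3.0
u = 1.3558

1.3558


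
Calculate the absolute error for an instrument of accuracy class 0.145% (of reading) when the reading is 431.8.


Absolute error = (accuracy% / 100) * reading.
Error = (0.145 / 100) * 431.8
Error = 0.00145 * 431.8
Error = 0.6261

0.6261


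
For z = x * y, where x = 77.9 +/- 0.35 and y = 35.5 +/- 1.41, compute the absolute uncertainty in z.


For a product z = x*y, the relative uncertainty is:
uz/z = sqrt((ux/x)^2 + (uy/y)^2)
Relative uncertainties: ux/x = 0.35/77.9 = 0.004493
uy/y = 1.41/35.5 = 0.039718
z = 77.9 * 35.5 = 2765.5
uz = 2765.5 * sqrt(0.004493^2 + 0.039718^2) = 110.54

110.54


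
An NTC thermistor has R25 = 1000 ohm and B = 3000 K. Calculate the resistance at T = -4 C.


NTC thermistor equation: Rt = R25 * exp(B * (1/T - 1/T25)).
T in Kelvin: 269.15 K, T25 = 298.15 K
1/T - 1/T25 = 1/269.15 - 1/298.15 = 0.00036138
B * (1/T - 1/T25) = 3000 * 0.00036138 = 1.0842
Rt = 1000 * exp(1.0842) = 2956.9 ohm

2956.9 ohm


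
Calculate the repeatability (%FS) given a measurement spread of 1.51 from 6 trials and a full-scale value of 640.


Repeatability = (spread / full scale) * 100%.
R = (1.51 / 640) * 100
R = 0.236 %FS

0.236 %FS


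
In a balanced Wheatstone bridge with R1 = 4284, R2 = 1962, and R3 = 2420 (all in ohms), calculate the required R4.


At balance: R1*R4 = R2*R3, so R4 = R2*R3/R1.
R4 = 1962 * 2420 / 4284
R4 = 4748040 / 4284
R4 = 1108.32 ohm

1108.32 ohm


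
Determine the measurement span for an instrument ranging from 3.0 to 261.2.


Span = upper range - lower range.
Span = 261.2 - (3.0)
Span = 258.2

258.2


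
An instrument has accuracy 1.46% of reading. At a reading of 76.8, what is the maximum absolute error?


Absolute error = (accuracy% / 100) * reading.
Error = (1.46 / 100) * 76.8
Error = 0.0146 * 76.8
Error = 1.1213

1.1213


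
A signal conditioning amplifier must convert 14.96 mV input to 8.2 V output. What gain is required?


Gain = Vout / Vin (converting to same units).
G = 8.2 V / 14.96 mV
G = 8200.0 mV / 14.96 mV
G = 548.13

548.13


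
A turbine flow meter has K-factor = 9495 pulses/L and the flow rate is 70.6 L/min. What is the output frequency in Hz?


Frequency = K * Q / 60 (converting L/min to L/s).
f = 9495 * 70.6 / 60
f = 670347.0 / 60
f = 11172.45 Hz

11172.45 Hz


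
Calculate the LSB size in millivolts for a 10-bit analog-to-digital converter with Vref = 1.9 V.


The resolution (LSB) of an ADC is Vref / 2^n.
LSB = 1.9 / 2^10
LSB = 1.9 / 1024
LSB = 0.00185547 V = 1.85546875 mV

1.85546875 mV


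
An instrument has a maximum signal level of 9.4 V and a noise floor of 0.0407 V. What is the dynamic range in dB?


Dynamic range = 20 * log10(Vmax / Vnoise).
DR = 20 * log10(9.4 / 0.0407)
DR = 20 * log10(230.96)
DR = 47.27 dB

47.27 dB


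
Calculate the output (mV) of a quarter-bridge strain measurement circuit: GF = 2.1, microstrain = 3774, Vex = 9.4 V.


Quarter bridge output: Vout = (GF * epsilon * Vex) / 4.
Vout = (2.1 * 3774e-6 * 9.4) / 4
Vout = 0.07449876 / 4 V
Vout = 0.01862469 V = 18.6247 mV

18.6247 mV


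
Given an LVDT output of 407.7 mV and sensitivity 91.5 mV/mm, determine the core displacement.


Displacement = Vout / sensitivity.
d = 407.7 / 91.5
d = 4.456 mm

4.456 mm


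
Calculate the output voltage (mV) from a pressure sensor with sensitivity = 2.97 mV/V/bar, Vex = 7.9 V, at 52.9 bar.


Output = sensitivity * Vex * P.
Vout = 2.97 * 7.9 * 52.9
Vout = 23.463 * 52.9
Vout = 1241.19 mV

1241.19 mV


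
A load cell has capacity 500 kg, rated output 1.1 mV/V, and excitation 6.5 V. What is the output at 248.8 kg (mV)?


Vout = rated_output * Vex * (load / capacity).
Vout = 1.1 * 6.5 * (248.8 / 500)
Vout = 1.1 * 6.5 * 0.4976
Vout = 3.558 mV

3.558 mV


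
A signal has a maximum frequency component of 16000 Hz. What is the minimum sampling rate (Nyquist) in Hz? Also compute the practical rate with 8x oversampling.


By Nyquist theorem, fs_min = 2 * fmax.
fs_min = 2 * 16000 = 32000 Hz
Practical rate = 8 * fs_min = 8 * 32000 = 256000 Hz

fs_min = 32000 Hz, fs_practical = 256000 Hz


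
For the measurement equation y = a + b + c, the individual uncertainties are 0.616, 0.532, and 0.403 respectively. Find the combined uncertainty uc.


For a sum of independent quantities, uc = sqrt(u1^2 + u2^2 + u3^2).
uc = sqrt(0.616^2 + 0.532^2 + 0.403^2)
uc = sqrt(0.379456 + 0.283024 + 0.162409)
uc = 0.9082

0.9082


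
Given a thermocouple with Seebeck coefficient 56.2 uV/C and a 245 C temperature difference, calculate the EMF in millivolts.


The thermocouple output V = sensitivity * dT.
V = 56.2 uV/C * 245 C
V = 13769.0 uV
V = 13.769 mV

13.769 mV


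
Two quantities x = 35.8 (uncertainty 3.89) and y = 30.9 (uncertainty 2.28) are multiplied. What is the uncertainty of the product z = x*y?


For a product z = x*y, the relative uncertainty is:
uz/z = sqrt((ux/x)^2 + (uy/y)^2)
Relative uncertainties: ux/x = 3.89/35.8 = 0.108659
uy/y = 2.28/30.9 = 0.073786
z = 35.8 * 30.9 = 1106.2
uz = 1106.2 * sqrt(0.108659^2 + 0.073786^2) = 145.295

145.295


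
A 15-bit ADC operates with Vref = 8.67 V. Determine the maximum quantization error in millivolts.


The maximum quantization error is +/- LSB/2.
LSB = Vref / 2^n = 8.67 / 32768 = 0.00026459 V
Max error = LSB / 2 = 0.00026459 / 2 = 0.00013229 V
Max error = 0.1323 mV

0.1323 mV


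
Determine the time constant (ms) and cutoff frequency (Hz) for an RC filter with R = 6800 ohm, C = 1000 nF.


Time constant: tau = R * C.
tau = 6800 * 1.00e-06 = 0.0068 s
tau = 6.8 ms
Cutoff frequency: fc = 1 / (2*pi*R*C).
fc = 1 / (2*pi*0.0068) = 23.41 Hz

tau = 6.8 ms, fc = 23.41 Hz


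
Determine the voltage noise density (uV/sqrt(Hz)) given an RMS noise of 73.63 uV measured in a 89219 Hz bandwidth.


Noise spectral density = Vrms / sqrt(BW).
NSD = 73.63 / sqrt(89219)
NSD = 73.63 / 298.6955
NSD = 0.2465 uV/sqrt(Hz)

0.2465 uV/sqrt(Hz)


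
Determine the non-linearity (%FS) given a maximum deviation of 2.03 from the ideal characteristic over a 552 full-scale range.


Linearity error = (max deviation / full scale) * 100%.
Linearity = (2.03 / 552) * 100
Linearity = 0.368 %FS

0.368 %FS


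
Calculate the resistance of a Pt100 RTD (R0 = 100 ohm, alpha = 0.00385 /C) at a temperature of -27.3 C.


The RTD equation: Rt = R0 * (1 + alpha * T).
Rt = 100 * (1 + 0.00385 * -27.3)
Rt = 100 * (1 + -0.105105)
Rt = 100 * 0.894895
Rt = 89.489 ohm

89.489 ohm


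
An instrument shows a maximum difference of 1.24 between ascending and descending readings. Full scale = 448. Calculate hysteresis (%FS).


Hysteresis = (max difference / full scale) * 100%.
H = (1.24 / 448) * 100
H = 0.277 %FS

0.277 %FS


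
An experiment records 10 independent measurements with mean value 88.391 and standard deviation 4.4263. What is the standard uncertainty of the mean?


The standard uncertainty for Type A evaluation is u = s / sqrt(n).
u = 4.4263 / sqrt(10)
u = 4.4263 / 3.1623
u = 1.3997

1.3997


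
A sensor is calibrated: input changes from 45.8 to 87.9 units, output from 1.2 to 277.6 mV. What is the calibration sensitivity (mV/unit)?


Sensitivity = (y2 - y1) / (x2 - x1).
S = (277.6 - 1.2) / (87.9 - 45.8)
S = 276.4 / 42.1
S = 6.5653 mV/unit

6.5653 mV/unit


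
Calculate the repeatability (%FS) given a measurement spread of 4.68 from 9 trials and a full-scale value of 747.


Repeatability = (spread / full scale) * 100%.
R = (4.68 / 747) * 100
R = 0.627 %FS

0.627 %FS


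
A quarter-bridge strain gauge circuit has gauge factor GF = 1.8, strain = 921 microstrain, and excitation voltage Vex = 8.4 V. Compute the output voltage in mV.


Quarter bridge output: Vout = (GF * epsilon * Vex) / 4.
Vout = (1.8 * 921e-6 * 8.4) / 4
Vout = 0.01392552 / 4 V
Vout = 0.00348138 V = 3.4814 mV

3.4814 mV


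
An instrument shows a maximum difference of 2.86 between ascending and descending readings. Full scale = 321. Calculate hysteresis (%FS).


Hysteresis = (max difference / full scale) * 100%.
H = (2.86 / 321) * 100
H = 0.891 %FS

0.891 %FS


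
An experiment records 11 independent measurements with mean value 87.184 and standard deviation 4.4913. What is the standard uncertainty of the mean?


The standard uncertainty for Type A evaluation is u = s / sqrt(n).
u = 4.4913 / sqrt(11)
u = 4.4913 / 3.3166
u = 1.3542

1.3542


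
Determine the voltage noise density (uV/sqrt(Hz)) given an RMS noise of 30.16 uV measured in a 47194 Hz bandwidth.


Noise spectral density = Vrms / sqrt(BW).
NSD = 30.16 / sqrt(47194)
NSD = 30.16 / 217.2418
NSD = 0.1388 uV/sqrt(Hz)

0.1388 uV/sqrt(Hz)


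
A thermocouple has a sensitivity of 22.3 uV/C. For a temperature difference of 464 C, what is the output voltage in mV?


The thermocouple output V = sensitivity * dT.
V = 22.3 uV/C * 464 C
V = 10347.2 uV
V = 10.347 mV

10.347 mV


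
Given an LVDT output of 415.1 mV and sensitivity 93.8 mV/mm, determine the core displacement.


Displacement = Vout / sensitivity.
d = 415.1 / 93.8
d = 4.425 mm

4.425 mm


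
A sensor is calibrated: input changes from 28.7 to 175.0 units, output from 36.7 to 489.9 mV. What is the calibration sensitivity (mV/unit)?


Sensitivity = (y2 - y1) / (x2 - x1).
S = (489.9 - 36.7) / (175.0 - 28.7)
S = 453.2 / 146.3
S = 3.0977 mV/unit

3.0977 mV/unit


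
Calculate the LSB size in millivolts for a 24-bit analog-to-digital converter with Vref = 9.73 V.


The resolution (LSB) of an ADC is Vref / 2^n.
LSB = 9.73 / 2^24
LSB = 9.73 / 16777216
LSB = 5.8e-07 V = 0.00057995 mV

0.00057995 mV


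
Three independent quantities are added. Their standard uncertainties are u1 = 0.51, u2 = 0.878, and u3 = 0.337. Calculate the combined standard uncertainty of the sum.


For a sum of independent quantities, uc = sqrt(u1^2 + u2^2 + u3^2).
uc = sqrt(0.51^2 + 0.878^2 + 0.337^2)
uc = sqrt(0.2601 + 0.770884 + 0.113569)
uc = 1.0698

1.0698


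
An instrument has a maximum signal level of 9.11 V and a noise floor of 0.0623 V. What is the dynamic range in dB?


Dynamic range = 20 * log10(Vmax / Vnoise).
DR = 20 * log10(9.11 / 0.0623)
DR = 20 * log10(146.23)
DR = 43.3 dB

43.3 dB


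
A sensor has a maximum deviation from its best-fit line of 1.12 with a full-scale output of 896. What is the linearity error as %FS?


Linearity error = (max deviation / full scale) * 100%.
Linearity = (1.12 / 896) * 100
Linearity = 0.125 %FS

0.125 %FS


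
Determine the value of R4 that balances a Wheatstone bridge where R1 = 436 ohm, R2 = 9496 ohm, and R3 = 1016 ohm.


At balance: R1*R4 = R2*R3, so R4 = R2*R3/R1.
R4 = 9496 * 1016 / 436
R4 = 9647936 / 436
R4 = 22128.29 ohm

22128.29 ohm


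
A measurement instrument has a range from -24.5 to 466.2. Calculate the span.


Span = upper range - lower range.
Span = 466.2 - (-24.5)
Span = 490.7

490.7


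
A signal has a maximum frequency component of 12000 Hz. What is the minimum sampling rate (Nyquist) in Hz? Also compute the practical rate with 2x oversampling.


By Nyquist theorem, fs_min = 2 * fmax.
fs_min = 2 * 12000 = 24000 Hz
Practical rate = 2 * fs_min = 2 * 24000 = 48000 Hz

fs_min = 24000 Hz, fs_practical = 48000 Hz


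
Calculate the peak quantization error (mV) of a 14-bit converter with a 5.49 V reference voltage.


The maximum quantization error is +/- LSB/2.
LSB = Vref / 2^n = 5.49 / 16384 = 0.00033508 V
Max error = LSB / 2 = 0.00033508 / 2 = 0.00016754 V
Max error = 0.1675 mV

0.1675 mV


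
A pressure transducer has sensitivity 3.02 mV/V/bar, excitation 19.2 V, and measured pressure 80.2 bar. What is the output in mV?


Output = sensitivity * Vex * P.
Vout = 3.02 * 19.2 * 80.2
Vout = 57.984 * 80.2
Vout = 4650.32 mV

4650.32 mV


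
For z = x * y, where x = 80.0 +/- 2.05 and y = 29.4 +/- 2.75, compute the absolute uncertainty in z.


For a product z = x*y, the relative uncertainty is:
uz/z = sqrt((ux/x)^2 + (uy/y)^2)
Relative uncertainties: ux/x = 2.05/80.0 = 0.025625
uy/y = 2.75/29.4 = 0.093537
z = 80.0 * 29.4 = 2352.0
uz = 2352.0 * sqrt(0.025625^2 + 0.093537^2) = 228.106

228.106


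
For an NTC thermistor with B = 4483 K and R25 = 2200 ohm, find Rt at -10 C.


NTC thermistor equation: Rt = R25 * exp(B * (1/T - 1/T25)).
T in Kelvin: 263.15 K, T25 = 298.15 K
1/T - 1/T25 = 1/263.15 - 1/298.15 = 0.0004461
B * (1/T - 1/T25) = 4483 * 0.0004461 = 1.9999
Rt = 2200 * exp(1.9999) = 16253.6 ohm

16253.6 ohm


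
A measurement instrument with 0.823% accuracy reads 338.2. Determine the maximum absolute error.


Absolute error = (accuracy% / 100) * reading.
Error = (0.823 / 100) * 338.2
Error = 0.00823 * 338.2
Error = 2.7834

2.7834


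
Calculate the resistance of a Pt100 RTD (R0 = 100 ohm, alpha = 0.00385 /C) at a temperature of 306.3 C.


The RTD equation: Rt = R0 * (1 + alpha * T).
Rt = 100 * (1 + 0.00385 * 306.3)
Rt = 100 * (1 + 1.179255)
Rt = 100 * 2.179255
Rt = 217.926 ohm

217.926 ohm


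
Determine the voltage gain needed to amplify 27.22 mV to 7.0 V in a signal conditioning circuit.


Gain = Vout / Vin (converting to same units).
G = 7.0 V / 27.22 mV
G = 7000.0 mV / 27.22 mV
G = 257.16

257.16


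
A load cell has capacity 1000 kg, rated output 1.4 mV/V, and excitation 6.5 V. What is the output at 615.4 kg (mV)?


Vout = rated_output * Vex * (load / capacity).
Vout = 1.4 * 6.5 * (615.4 / 1000)
Vout = 1.4 * 6.5 * 0.6154
Vout = 5.6 mV

5.6 mV


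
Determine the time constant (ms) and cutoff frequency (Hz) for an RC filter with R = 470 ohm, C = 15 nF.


Time constant: tau = R * C.
tau = 470 * 1.50e-08 = 7.05e-06 s
tau = 0.0071 ms
Cutoff frequency: fc = 1 / (2*pi*R*C).
fc = 1 / (2*pi*7.05e-06) = 22575.17 Hz

tau = 0.0071 ms, fc = 22575.17 Hz


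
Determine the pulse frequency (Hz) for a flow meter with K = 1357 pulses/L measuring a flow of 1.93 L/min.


Frequency = K * Q / 60 (converting L/min to L/s).
f = 1357 * 1.93 / 60
f = 2619.01 / 60
f = 43.65 Hz

43.65 Hz
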